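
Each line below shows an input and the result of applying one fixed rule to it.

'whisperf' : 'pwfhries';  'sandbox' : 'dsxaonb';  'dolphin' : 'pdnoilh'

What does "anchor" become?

harnoc

What's happening: take characters alternately from the front and the back (1st, last, 2nd, 2nd-last, ...), then move the last character to the front.
Applying both steps to "anchor": "arnoch", then "harnoc".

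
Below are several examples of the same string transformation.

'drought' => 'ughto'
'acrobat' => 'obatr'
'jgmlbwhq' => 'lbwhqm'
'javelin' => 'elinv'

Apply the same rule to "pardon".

donr

Each output is the input with this applied: delete the first 2 characters, then move the first character to the end.
Working it through for "pardon": intermediate "rdon", final "donr".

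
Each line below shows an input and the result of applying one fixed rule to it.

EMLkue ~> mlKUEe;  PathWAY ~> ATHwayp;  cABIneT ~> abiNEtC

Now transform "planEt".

In each case the input is transformed by: move the first character to the end, then flip the case of every letter.
Starting from "planEt": after the first operation, "lanEtp"; after the second, "LANeTP".

LANeTP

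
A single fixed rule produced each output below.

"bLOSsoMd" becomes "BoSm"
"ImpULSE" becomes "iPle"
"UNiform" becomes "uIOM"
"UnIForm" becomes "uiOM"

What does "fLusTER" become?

Rule — flip the case of every letter, then keep every other character starting from the first (positions 1st, 3rd, 5th, ...).
"fLusTER" → "FlUSter" → "FUtr".

FUtr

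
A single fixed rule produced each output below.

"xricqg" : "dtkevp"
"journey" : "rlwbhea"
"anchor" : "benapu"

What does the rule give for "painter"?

What's happening: move the last 2 characters to the front (rotate right by 2), then shift every letter 13 places forward in the alphabet (wrapping around) — i.e. ROT13.
For "painter", step one produces "erpaint"; step two turns that into "recnvag".

recnvag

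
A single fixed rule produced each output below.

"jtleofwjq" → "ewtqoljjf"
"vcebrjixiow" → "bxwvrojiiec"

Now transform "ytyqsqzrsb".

What's happening: sort the characters into reverse alphabetical order, then move the last character to the front.
On "ytyqsqzrsb": the first step gives "zyytssrqqb", and the second then gives "bzyytssrqq".
(Check on "jtleofwjq": → "wtqoljjfe" → "ewtqoljjf" ✓)

bzyytssrqq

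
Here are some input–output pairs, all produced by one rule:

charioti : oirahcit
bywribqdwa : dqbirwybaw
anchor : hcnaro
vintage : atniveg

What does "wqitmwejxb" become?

jewmtiqwbx

In each case the input is transformed by: reverse the string, then move the first 2 characters to the end (rotate left by 2).
"wqitmwejxb" → "bxjewmtiqw" → "jewmtiqwbx".
(Check on "bywribqdwa": → "awdqbirwyb" → "dqbirwybaw" ✓)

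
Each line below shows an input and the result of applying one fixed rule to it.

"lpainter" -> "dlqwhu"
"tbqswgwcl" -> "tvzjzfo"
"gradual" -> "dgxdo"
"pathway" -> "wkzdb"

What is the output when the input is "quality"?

In each case the input is transformed by: shift every letter 3 places forward in the alphabet (wrapping around), then delete the first 2 characters.
"quality" → "txdolwb" → "dolwb".

dolwb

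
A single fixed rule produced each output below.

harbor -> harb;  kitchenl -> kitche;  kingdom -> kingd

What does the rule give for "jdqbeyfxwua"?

Rule — delete the last 2 characters.
On "jdqbeyfxwua" that produces "jdqbeyfxw".

jdqbeyfxw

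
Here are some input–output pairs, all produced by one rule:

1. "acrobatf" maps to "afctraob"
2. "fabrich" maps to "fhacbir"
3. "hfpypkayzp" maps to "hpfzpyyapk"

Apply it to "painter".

The pattern: take characters alternately from the front and the back (1st, last, 2nd, 2nd-last, ...).
Doing the same to "painter": "praeitn".

praeitn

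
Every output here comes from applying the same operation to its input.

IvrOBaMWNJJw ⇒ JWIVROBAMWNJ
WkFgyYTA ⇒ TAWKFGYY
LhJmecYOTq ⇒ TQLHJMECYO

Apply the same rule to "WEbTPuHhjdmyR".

The rule is to move the last 2 characters to the front (rotate right by 2), then convert every letter to uppercase.
Starting from "WEbTPuHhjdmyR": after the first operation, "yRWEbTPuHhjdm"; after the second, "YRWEBTPUHHJDM".
(Check on "LhJmecYOTq": → "TqLhJmecYO" → "TQLHJMECYO" ✓)

YRWEBTPUHHJDM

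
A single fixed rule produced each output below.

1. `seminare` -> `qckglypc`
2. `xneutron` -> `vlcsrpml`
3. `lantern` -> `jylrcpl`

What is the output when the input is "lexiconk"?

What's happening: shift every letter 2 places backward in the alphabet (wrapping around).
"lexiconk" → "jcvgamli".

jcvgamli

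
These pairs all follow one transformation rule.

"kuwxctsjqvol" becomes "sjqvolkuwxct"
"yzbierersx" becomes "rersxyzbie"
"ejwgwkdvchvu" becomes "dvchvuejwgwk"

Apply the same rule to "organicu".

Looking at the pairs, the operation is to swap the front and back halves of the string.
"organicu" → "nicuorga".

nicuorga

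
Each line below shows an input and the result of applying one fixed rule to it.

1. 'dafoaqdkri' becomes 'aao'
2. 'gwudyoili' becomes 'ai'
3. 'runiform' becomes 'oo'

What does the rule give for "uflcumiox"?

The rule is to shift every letter 3 places backward in the alphabet (wrapping around), then keep only the vowels.
For "uflcumiox", step one produces "rcizrjflu"; step two turns that into "iu".

iu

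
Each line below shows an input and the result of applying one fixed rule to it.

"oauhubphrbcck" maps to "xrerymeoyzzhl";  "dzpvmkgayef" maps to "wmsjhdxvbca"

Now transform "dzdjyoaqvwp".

In each case the input is transformed by: shift every letter 3 places backward in the alphabet (wrapping around), then move the first character to the end.
Doing the same to "dzdjyoaqvwp": "wagvlxnstma".

wagvlxnstma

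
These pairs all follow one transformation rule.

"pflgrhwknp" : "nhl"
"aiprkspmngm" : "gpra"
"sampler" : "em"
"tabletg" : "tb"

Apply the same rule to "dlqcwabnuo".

uaq

The rule is to reverse the string, then keep one character in every 3, starting at position 2 (positions 2nd, 5th, 8th, ...).
Applying both steps to "dlqcwabnuo": "ounbawcqld", then "uaq".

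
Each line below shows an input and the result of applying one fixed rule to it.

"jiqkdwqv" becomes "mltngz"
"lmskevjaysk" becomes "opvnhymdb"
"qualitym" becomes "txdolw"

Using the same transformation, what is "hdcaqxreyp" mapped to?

Looking at the pairs, the operation is to shift every letter 3 places forward in the alphabet (wrapping around), then delete the last 2 characters.
"hdcaqxreyp" → "kgfdtauh".

kgfdtauh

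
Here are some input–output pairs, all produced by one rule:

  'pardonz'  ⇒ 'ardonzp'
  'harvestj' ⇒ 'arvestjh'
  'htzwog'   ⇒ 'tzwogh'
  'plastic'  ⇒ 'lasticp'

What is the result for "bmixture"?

mixtureb

The rule is to move the first character to the end.
"bmixture" → "mixtureb".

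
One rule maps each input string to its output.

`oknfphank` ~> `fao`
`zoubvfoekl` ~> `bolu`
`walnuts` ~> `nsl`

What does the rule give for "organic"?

What's happening: move the first 3 characters to the end (rotate left by 3), then keep one character in every 3, starting at position 1 (positions 1st, 4th, 7th, ...).
"organic" → "anicorg" → "acg".

acg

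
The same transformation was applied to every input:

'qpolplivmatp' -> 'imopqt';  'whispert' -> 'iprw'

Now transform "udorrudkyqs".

Looking at the pairs, the operation is to keep every other character starting from the first (positions 1st, 3rd, 5th, ...), then sort the characters into alphabetical order.
Applying that to "udorrudkyqs" gives "dorsuy".
(Check on "qpolplivmatp": → "qopimt" → "imopqt" ✓)

dorsuy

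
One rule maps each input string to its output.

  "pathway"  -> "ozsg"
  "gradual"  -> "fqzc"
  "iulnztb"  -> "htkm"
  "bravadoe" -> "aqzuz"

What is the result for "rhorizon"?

qgnqh

The transformation: shift every letter 1 place backward in the alphabet (wrapping around), then delete the last 3 characters.
For "rhorizon", step one produces "qgnqhynm"; step two turns that into "qgnqh".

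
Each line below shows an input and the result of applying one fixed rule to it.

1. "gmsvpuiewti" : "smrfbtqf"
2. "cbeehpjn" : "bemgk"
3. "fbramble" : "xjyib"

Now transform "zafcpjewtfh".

zmgbtqce

Looking at the pairs, the operation is to shift every letter 3 places backward in the alphabet (wrapping around), then delete the first 3 characters.
Starting from "zafcpjewtfh": after the first operation, "wxczmgbtqce"; after the second, "zmgbtqce".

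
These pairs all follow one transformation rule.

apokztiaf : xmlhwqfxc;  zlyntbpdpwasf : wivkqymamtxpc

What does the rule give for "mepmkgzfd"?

Rule — shift every letter 3 places backward in the alphabet (wrapping around).
Applying that to "mepmkgzfd" gives "jbmjhdwca".

jbmjhdwca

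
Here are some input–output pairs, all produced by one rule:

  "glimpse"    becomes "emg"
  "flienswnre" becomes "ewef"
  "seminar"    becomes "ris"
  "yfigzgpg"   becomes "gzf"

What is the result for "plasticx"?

The rule is to reverse the string, then keep one character in every 3, starting at position 1 (positions 1st, 4th, 7th, ...).
For "plasticx", step one produces "xcitsalp"; step two turns that into "xtl".

xtl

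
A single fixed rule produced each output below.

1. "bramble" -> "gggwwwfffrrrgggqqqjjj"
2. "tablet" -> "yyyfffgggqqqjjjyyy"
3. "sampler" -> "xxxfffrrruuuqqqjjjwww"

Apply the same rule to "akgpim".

fffpppllluuunnnrrr

The pattern: shift every letter 5 places forward in the alphabet (wrapping around), then repeat every character 3 times.
Applying both steps to "akgpim": "fplunr", then "fffpppllluuunnnrrr".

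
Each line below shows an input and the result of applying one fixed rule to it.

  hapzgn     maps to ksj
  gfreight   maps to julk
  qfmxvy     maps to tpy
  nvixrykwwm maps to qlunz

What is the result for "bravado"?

In each case the input is transformed by: shift every letter 3 places forward in the alphabet (wrapping around), then keep every other character starting from the first (positions 1st, 3rd, 5th, ...).
Working it through for "bravado": intermediate "eudydgr", final "eddr".

eddr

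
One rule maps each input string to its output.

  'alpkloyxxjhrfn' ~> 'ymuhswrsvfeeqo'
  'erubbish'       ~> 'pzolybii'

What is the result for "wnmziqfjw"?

mqddutgpx

What's happening: shift every letter 7 places forward in the alphabet (wrapping around), then move the last 3 characters to the front (rotate right by 3).
Starting from "wnmziqfjw": after the first operation, "dutgpxmqd"; after the second, "mqddutgpx".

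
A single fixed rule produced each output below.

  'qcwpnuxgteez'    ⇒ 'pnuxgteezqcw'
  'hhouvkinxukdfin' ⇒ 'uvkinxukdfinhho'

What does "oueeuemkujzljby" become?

Each output is the input with this applied: move the first 3 characters to the end (rotate left by 3).
"oueeuemkujzljby" → "euemkujzljbyoue".

euemkujzljbyoue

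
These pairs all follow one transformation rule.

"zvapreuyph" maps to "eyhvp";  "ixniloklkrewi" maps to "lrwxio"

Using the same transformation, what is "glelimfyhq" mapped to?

The rule is to keep every other character starting from the second (positions 2nd, 4th, 6th, ...), then move the last 3 characters to the front (rotate right by 3).
"glelimfyhq" → "llmyq" → "myqll".
(Check on "ixniloklkrewi": → "xiolrw" → "lrwxio" ✓)

myqll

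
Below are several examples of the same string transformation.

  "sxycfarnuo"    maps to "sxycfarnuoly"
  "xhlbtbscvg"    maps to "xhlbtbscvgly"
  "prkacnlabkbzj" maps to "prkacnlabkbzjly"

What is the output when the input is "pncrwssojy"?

Looking at the pairs, the operation is to append "ly".
So "pncrwssojy" becomes "pncrwssojyly".

pncrwssojyly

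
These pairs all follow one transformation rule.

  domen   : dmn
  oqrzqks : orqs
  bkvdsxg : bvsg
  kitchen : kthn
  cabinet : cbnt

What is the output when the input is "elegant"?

eeat

In each case the input is transformed by: keep every other character starting from the first (positions 1st, 3rd, 5th, ...).
So "elegant" becomes "eeat".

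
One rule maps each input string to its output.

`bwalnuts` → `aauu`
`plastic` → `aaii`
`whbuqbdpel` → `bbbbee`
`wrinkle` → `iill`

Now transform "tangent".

What's happening: keep one character in every 3, starting at position 3 (positions 3rd, 6th, 9th, ...), then double every character.
Doing the same to "tangent": "nnnn".

nnnn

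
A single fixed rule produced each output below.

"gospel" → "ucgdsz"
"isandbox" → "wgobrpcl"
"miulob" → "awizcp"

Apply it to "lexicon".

Rule — shift every letter 12 places backward in the alphabet (wrapping around).
"lexicon" → "zslwqcb".

zslwqcb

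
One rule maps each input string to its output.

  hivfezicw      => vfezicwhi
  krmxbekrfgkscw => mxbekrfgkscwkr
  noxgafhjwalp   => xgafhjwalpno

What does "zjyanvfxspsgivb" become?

Each output is the input with this applied: move the first 2 characters to the end (rotate left by 2).
So "zjyanvfxspsgivb" becomes "yanvfxspsgivbzj".

yanvfxspsgivbzj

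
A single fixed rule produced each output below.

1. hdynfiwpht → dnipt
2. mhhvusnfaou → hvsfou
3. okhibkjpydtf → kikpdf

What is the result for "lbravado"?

baao

The transformation: swap each adjacent pair of characters (1↔2, 3↔4, ...), then keep every other character starting from the first (positions 1st, 3rd, 5th, ...).
For "lbravado", step one produces "blaravod"; step two turns that into "baao".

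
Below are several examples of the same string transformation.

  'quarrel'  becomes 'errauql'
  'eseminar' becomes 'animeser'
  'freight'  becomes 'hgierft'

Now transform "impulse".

slupmie

The pattern: move the last character to the front, then reverse the string.
Working it through for "impulse": intermediate "eimpuls", final "slupmie".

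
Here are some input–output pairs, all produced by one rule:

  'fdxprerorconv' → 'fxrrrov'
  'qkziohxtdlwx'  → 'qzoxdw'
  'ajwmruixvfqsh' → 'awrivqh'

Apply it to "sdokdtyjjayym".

sodyjym

Looking at the pairs, the operation is to keep every other character starting from the first (positions 1st, 3rd, 5th, ...).
Doing the same to "sdokdtyjjayym": "sodyjym".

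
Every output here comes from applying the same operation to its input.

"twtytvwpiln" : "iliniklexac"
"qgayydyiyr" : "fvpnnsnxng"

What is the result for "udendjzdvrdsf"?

The rule is to shift every letter 11 places backward in the alphabet (wrapping around).
Doing the same to "udendjzdvrdsf": "jstcsyoskgshu".

jstcsyoskgshu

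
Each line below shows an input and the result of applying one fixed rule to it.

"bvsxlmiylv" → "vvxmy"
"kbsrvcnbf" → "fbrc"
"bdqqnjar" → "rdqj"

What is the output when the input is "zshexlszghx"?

xselz

What's happening: move the last 2 characters to the front (rotate right by 2), then keep every other character starting from the second (positions 2nd, 4th, 6th, ...).
Applying both steps to "zshexlszghx": "hxzshexlszg", then "xselz".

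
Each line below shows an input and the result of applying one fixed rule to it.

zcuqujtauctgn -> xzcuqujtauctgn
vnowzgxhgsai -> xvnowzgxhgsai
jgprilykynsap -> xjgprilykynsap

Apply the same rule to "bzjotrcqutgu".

What's happening: prepend "x".
Doing the same to "bzjotrcqutgu": "xbzjotrcqutgu".

xbzjotrcqutgu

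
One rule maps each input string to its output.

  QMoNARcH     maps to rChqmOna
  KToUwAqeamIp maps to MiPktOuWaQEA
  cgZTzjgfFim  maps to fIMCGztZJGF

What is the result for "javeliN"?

In each case the input is transformed by: move the last 3 characters to the front (rotate right by 3), then flip the case of every letter.
For "javeliN", step one produces "liNjave"; step two turns that into "LInJAVE".
(Check on "cgZTzjgfFim": → "FimcgZTzjgf" → "fIMCGztZJGF" ✓)

LInJAVE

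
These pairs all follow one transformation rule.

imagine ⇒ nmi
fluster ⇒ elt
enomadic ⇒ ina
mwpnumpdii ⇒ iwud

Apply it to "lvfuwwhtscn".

cvwt

The pattern: move the last 2 characters to the front (rotate right by 2), then keep one character in every 3, starting at position 1 (positions 1st, 4th, 7th, ...).
So "lvfuwwhtscn" becomes "cvwt".
(Check on "fluster": → "erflust" → "elt" ✓)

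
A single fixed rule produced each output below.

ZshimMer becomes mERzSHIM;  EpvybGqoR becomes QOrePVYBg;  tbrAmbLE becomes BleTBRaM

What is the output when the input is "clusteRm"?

The transformation: flip the case of every letter, then move the last 3 characters to the front (rotate right by 3).
Applying both steps to "clusteRm": "CLUSTErM", then "ErMCLUST".

ErMCLUST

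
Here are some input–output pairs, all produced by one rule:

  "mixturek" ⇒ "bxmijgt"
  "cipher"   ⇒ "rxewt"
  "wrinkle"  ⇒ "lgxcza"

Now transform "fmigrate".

In each case the input is transformed by: delete the last character, then shift every letter 11 places backward in the alphabet (wrapping around).
On "fmigrate": the first step gives "fmigrat", and the second then gives "ubxvgpi".

ubxvgpi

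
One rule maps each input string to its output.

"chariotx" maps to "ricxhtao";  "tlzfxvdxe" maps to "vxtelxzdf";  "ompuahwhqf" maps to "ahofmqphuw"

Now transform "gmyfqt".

yfgtmq

The rule is to take characters alternately from the front and the back (1st, last, 2nd, 2nd-last, ...), then move the last 2 characters to the front (rotate right by 2).
"gmyfqt" → "gtmqyf" → "yfgtmq".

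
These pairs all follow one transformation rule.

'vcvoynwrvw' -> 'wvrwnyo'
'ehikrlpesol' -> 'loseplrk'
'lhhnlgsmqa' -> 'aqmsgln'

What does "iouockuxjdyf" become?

The pattern: reverse the string, then delete the last 3 characters.
For "iouockuxjdyf" the result is "fydjxukco".

fydjxukco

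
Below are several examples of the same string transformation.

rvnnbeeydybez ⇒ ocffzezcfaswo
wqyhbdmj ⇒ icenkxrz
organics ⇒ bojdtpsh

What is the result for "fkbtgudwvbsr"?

uhvexwctsglc

Looking at the pairs, the operation is to move the first 3 characters to the end (rotate left by 3), then shift every letter 1 place forward in the alphabet (wrapping around).
On "fkbtgudwvbsr": the first step gives "tgudwvbsrfkb", and the second then gives "uhvexwctsglc".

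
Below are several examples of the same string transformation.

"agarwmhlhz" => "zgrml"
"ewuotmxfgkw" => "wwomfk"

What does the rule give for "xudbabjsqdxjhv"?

Looking at the pairs, the operation is to move the last character to the front, then keep every other character starting from the first (positions 1st, 3rd, 5th, ...).
Doing the same to "xudbabjsqdxjhv": "vubbsdj".

vubbsdj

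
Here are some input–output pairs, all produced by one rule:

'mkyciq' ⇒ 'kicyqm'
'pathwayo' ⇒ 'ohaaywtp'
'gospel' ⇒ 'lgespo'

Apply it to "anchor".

hcaron

What's happening: sort the characters into reverse alphabetical order, then swap the front and back halves of the string.
"anchor" → "hcaron".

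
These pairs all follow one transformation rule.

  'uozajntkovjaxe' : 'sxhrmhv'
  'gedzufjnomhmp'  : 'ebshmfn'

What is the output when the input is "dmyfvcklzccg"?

bwtixa

In each case the input is transformed by: keep every other character starting from the first (positions 1st, 3rd, 5th, ...), then shift every letter 2 places backward in the alphabet (wrapping around).
So "dmyfvcklzccg" becomes "bwtixa".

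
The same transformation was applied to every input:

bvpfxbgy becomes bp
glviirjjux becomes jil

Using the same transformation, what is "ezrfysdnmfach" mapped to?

What's happening: reverse the string, then keep one character in every 3, starting at position 3 (positions 3rd, 6th, 9th, ...).
Working it through for "ezrfysdnmfach": intermediate "hcafmndsyfrze", final "anyz".

anyz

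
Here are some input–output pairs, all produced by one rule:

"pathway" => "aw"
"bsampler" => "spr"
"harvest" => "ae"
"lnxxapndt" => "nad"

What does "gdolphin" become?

dpn

Rule — keep one character in every 3, starting at position 2 (positions 2nd, 5th, 8th, ...).
On "gdolphin" that produces "dpn".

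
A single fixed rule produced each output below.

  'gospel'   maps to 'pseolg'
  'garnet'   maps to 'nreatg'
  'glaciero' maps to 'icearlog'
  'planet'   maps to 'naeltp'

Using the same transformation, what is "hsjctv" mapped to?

Rule — swap the front and back halves of the string, then take characters alternately from the front and the back (1st, last, 2nd, 2nd-last, ...).
Applying both steps to "hsjctv": "ctvhsj", then "cjtsvh".

cjtsvh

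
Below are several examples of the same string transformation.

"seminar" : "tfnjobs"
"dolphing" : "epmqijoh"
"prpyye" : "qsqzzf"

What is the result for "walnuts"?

xbmovut

Rule — shift every letter 1 place forward in the alphabet (wrapping around).
"walnuts" → "xbmovut".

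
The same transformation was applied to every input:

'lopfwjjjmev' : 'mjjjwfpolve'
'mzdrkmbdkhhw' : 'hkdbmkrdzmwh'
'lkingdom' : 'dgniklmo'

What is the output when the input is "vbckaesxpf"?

The transformation: reverse the string, then move the first 2 characters to the end (rotate left by 2).
Working it through for "vbckaesxpf": intermediate "fpxseakcbv", final "xseakcbvfp".

xseakcbvfp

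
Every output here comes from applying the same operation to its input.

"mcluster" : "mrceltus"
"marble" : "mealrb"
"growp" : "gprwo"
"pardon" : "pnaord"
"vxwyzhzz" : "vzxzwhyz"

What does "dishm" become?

Each output is the input with this applied: take characters alternately from the front and the back (1st, last, 2nd, 2nd-last, ...).
"dishm" → "dmihs".

dmihs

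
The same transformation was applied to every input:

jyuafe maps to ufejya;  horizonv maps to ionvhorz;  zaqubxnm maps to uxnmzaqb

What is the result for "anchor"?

coranh

In each case the input is transformed by: swap the front and back halves of the string, then swap the first and last characters.
"anchor" → "horanc" → "coranh".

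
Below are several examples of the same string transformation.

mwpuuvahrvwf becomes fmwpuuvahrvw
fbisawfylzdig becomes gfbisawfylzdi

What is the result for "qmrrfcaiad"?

What's happening: move the last character to the front.
On "qmrrfcaiad" that produces "dqmrrfcaia".

dqmrrfcaia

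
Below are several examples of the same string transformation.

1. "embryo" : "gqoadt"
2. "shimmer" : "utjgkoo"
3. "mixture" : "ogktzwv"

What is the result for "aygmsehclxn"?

The pattern: take characters alternately from the front and the back (1st, last, 2nd, 2nd-last, ...), then shift every letter 2 places forward in the alphabet (wrapping around).
"aygmsehclxn" → "anyxglmcshe" → "cpazinoeujg".

cpazinoeujg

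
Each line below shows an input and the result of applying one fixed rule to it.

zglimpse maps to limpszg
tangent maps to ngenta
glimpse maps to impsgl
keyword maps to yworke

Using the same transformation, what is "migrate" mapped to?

gratmi

Looking at the pairs, the operation is to delete the last character, then move the first 2 characters to the end (rotate left by 2).
For "migrate", step one produces "migrat"; step two turns that into "gratmi".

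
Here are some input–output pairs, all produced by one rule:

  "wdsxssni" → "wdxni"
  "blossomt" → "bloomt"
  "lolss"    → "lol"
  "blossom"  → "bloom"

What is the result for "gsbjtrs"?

gbjtr

Looking at the pairs, the operation is to remove every "s".
"gsbjtrs" → "gbjtr".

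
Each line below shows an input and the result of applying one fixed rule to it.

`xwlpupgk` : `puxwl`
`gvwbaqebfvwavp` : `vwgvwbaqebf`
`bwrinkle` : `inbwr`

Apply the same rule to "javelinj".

eljav

What's happening: delete the last 3 characters, then move the last 2 characters to the front (rotate right by 2).
Applying both steps to "javelinj": "javel", then "eljav".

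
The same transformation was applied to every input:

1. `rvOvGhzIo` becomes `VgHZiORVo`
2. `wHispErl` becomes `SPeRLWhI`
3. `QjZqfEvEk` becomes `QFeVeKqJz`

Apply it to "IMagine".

Rule — flip the case of every letter, then move the first 3 characters to the end (rotate left by 3).
Starting from "IMagine": after the first operation, "imAGINE"; after the second, "GINEimA".

GINEimA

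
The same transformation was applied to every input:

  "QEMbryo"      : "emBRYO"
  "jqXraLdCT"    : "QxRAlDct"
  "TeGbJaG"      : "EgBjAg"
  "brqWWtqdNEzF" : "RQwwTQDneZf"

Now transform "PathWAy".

Looking at the pairs, the operation is to delete the first character, then flip the case of every letter.
For "PathWAy", step one produces "athWAy"; step two turns that into "ATHwaY".
(Check on "QEMbryo": → "EMbryo" → "emBRYO" ✓)

ATHwaY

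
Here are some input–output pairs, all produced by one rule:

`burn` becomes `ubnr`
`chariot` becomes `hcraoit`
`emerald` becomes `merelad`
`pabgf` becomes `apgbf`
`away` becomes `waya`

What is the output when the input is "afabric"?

fabairc

The transformation: swap each adjacent pair of characters (1↔2, 3↔4, ...).
"afabric" → "fabairc".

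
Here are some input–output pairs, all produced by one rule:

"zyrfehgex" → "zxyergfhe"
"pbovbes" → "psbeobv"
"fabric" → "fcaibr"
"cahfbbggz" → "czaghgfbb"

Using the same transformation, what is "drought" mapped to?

Looking at the pairs, the operation is to take characters alternately from the front and the back (1st, last, 2nd, 2nd-last, ...).
Applying that to "drought" gives "dtrhogu".

dtrhogu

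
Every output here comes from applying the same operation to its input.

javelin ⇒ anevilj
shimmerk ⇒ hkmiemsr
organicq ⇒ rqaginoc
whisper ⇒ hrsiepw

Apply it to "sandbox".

In each case the input is transformed by: swap the first and last characters, then swap each adjacent pair of characters (1↔2, 3↔4, ...).
"sandbox" → "axdnobs".

axdnobs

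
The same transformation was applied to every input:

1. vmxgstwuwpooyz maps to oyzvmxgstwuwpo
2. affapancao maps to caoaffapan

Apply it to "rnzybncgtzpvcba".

What's happening: move the last 3 characters to the front (rotate right by 3).
"rnzybncgtzpvcba" → "cbarnzybncgtzpv".

cbarnzybncgtzpv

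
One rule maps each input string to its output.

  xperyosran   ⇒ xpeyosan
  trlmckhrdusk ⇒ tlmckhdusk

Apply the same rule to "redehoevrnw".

The pattern: remove every "r".
Applying that to "redehoevrnw" gives "edehoevnw".

edehoevnw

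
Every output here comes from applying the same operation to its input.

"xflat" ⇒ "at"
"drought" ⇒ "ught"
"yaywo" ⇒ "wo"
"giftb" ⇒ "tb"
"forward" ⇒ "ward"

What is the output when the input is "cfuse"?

se

Rule — delete the first 3 characters.
Applying that to "cfuse" gives "se".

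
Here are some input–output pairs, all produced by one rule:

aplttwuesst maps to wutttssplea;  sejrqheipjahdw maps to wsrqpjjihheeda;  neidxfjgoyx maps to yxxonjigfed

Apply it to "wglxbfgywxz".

zyxxwwlggfb

Looking at the pairs, the operation is to sort the characters into reverse alphabetical order.
On "wglxbfgywxz" that produces "zyxxwwlggfb".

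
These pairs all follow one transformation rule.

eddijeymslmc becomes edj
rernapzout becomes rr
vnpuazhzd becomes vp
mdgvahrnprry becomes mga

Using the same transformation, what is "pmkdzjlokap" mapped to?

pkz

Rule — keep every other character starting from the first (positions 1st, 3rd, 5th, ...), then delete the last 3 characters.
Working it through for "pmkdzjlokap": intermediate "pkzlkp", final "pkz".
(Check on "rernapzout": → "rrazu" → "rr" ✓)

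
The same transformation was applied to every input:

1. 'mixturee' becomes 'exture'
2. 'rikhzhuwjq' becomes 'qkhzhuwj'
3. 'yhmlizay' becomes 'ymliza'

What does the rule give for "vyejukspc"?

cejuksp

The rule is to delete the first 2 characters, then move the last character to the front.
Starting from "vyejukspc": after the first operation, "ejukspc"; after the second, "cejuksp".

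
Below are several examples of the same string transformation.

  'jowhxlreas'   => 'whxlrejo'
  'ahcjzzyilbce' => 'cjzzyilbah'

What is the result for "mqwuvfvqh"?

wuvfvmq

What's happening: delete the last 2 characters, then move the first 2 characters to the end (rotate left by 2).
On "mqwuvfvqh": the first step gives "mqwuvfv", and the second then gives "wuvfvmq".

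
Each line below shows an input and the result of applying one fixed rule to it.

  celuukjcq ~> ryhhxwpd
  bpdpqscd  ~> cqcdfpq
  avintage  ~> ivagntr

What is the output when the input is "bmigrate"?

The transformation: delete the first character, then shift every letter 13 places forward in the alphabet (wrapping around) — i.e. ROT13.
Doing the same to "bmigrate": "zvtengr".

zvtengr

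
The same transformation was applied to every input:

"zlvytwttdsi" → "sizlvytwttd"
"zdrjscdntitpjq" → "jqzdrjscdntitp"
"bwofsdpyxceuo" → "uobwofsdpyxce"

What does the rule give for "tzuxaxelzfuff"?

What's happening: move the last 2 characters to the front (rotate right by 2).
"tzuxaxelzfuff" → "fftzuxaxelzfu".

fftzuxaxelzfu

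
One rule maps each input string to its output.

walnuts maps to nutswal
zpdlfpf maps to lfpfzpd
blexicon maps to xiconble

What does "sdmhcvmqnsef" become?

Looking at the pairs, the operation is to move the first 3 characters to the end (rotate left by 3).
So "sdmhcvmqnsef" becomes "hcvmqnsefsdm".

hcvmqnsefsdm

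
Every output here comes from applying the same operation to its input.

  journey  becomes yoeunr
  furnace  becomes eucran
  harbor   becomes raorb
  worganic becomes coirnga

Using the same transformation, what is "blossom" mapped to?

mlooss

Rule — take characters alternately from the front and the back (1st, last, 2nd, 2nd-last, ...), then delete the first character.
Applying that to "blossom" gives "mlooss".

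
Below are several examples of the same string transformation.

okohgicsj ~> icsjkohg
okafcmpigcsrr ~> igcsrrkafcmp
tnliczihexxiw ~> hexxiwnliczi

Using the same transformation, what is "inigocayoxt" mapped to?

ayoxtnigoc

In each case the input is transformed by: delete the first character, then swap the front and back halves of the string.
On "inigocayoxt" that produces "ayoxtnigoc".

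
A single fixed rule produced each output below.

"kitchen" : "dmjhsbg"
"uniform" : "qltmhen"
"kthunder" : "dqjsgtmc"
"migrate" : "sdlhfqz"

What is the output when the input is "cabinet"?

The transformation: move the last 2 characters to the front (rotate right by 2), then shift every letter 1 place backward in the alphabet (wrapping around).
Working it through for "cabinet": intermediate "etcabin", final "dsbzahm".

dsbzahm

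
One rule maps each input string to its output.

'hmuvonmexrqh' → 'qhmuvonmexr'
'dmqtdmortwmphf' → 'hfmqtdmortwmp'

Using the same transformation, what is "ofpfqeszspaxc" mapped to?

xcfpfqeszspa

Looking at the pairs, the operation is to delete the first character, then move the last 2 characters to the front (rotate right by 2).
Working it through for "ofpfqeszspaxc": intermediate "fpfqeszspaxc", final "xcfpfqeszspa".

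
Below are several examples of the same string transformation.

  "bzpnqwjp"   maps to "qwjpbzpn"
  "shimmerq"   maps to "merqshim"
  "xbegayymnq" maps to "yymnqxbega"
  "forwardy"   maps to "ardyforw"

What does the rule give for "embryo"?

Rule — swap the front and back halves of the string.
On "embryo" that produces "ryoemb".

ryoemb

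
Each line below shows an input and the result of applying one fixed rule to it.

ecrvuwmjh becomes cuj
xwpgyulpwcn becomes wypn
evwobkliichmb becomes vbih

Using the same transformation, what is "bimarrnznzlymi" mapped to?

irzli

What's happening: keep one character in every 3, starting at position 2 (positions 2nd, 5th, 8th, ...).
Applying that to "bimarrnznzlymi" gives "irzli".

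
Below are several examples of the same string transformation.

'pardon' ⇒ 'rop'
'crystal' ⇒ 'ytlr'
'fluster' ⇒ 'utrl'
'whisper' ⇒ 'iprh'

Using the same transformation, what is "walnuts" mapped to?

lusa

The pattern: move the first 2 characters to the end (rotate left by 2), then keep every other character starting from the first (positions 1st, 3rd, 5th, ...).
Applying both steps to "walnuts": "lnutswa", then "lusa".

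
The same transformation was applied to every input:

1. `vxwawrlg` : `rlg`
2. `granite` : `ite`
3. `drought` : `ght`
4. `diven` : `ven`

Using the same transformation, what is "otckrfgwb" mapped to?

In each case the input is transformed by: keep only the last 3 characters.
On "otckrfgwb" that produces "gwb".

gwb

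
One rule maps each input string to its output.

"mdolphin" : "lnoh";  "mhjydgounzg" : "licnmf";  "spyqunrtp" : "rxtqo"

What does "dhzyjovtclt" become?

Rule — shift every letter 1 place backward in the alphabet (wrapping around), then keep every other character starting from the first (positions 1st, 3rd, 5th, ...).
Applying both steps to "dhzyjovtclt": "cgyxinusbks", then "cyiubs".

cyiubs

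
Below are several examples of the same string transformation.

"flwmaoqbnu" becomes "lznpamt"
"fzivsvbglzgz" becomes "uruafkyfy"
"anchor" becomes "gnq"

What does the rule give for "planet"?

mds

Each output is the input with this applied: delete the first 3 characters, then shift every letter 1 place backward in the alphabet (wrapping around).
For "planet", step one produces "net"; step two turns that into "mds".
(Check on "anchor": → "hor" → "gnq" ✓)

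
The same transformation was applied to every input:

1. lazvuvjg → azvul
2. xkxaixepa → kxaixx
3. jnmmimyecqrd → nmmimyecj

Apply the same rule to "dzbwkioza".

Each output is the input with this applied: delete the last 3 characters, then move the first character to the end.
Working it through for "dzbwkioza": intermediate "dzbwki", final "zbwkid".

zbwkid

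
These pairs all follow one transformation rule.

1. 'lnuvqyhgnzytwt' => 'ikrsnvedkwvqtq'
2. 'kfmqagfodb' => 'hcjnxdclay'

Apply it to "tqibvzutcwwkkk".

The pattern: shift every letter 3 places backward in the alphabet (wrapping around).
"tqibvzutcwwkkk" → "qnfyswrqztthhh".

qnfyswrqztthhh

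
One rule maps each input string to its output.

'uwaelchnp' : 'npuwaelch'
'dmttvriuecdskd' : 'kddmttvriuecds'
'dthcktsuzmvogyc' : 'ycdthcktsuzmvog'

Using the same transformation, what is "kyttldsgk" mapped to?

gkkyttlds

The pattern: move the last 2 characters to the front (rotate right by 2).
So "kyttldsgk" becomes "gkkyttlds".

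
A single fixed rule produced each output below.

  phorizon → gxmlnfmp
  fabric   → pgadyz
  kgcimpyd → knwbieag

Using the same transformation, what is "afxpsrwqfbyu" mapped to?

In each case the input is transformed by: shift every letter 2 places backward in the alphabet (wrapping around), then swap the front and back halves of the string.
Applying both steps to "afxpsrwqfbyu": "ydvnqpuodzws", then "uodzwsydvnqp".

uodzwsydvnqp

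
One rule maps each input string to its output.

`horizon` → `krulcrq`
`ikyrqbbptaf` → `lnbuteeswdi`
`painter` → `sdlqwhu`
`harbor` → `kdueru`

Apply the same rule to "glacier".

jodflhu

The rule is to shift every letter 3 places forward in the alphabet (wrapping around).
So "glacier" becomes "jodflhu".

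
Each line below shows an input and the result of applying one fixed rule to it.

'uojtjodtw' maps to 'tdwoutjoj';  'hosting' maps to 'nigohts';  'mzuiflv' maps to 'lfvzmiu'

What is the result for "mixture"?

The pattern: swap each adjacent pair of characters (1↔2, 3↔4, ...), then move the last 3 characters to the front (rotate right by 3).
For "mixture" the result is "rueimtx".
(Check on "hosting": → "ohtsnig" → "nigohts" ✓)

rueimtx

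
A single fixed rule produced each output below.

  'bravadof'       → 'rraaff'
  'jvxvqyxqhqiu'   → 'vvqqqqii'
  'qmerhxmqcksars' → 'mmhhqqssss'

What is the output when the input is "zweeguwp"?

wwggpp

The pattern: keep one character in every 3, starting at position 2 (positions 2nd, 5th, 8th, ...), then double every character.
"zweeguwp" → "wgp" → "wwggpp".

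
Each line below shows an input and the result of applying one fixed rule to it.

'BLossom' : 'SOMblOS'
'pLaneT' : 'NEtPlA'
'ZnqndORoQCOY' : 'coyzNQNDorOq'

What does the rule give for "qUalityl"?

TYLQuALI

The pattern: flip the case of every letter, then move the last 3 characters to the front (rotate right by 3).
On "qUalityl": the first step gives "QuALITYL", and the second then gives "TYLQuALI".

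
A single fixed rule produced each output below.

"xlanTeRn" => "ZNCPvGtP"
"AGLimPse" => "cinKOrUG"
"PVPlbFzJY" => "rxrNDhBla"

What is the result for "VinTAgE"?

xKPvcIg

Looking at the pairs, the operation is to flip the case of every letter, then shift every letter 2 places forward in the alphabet (wrapping around).
Starting from "VinTAgE": after the first operation, "vINtaGe"; after the second, "xKPvcIg".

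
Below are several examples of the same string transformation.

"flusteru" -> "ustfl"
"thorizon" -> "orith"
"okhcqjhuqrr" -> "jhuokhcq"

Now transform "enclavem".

Looking at the pairs, the operation is to delete the last 3 characters, then move the last 3 characters to the front (rotate right by 3).
Working it through for "enclavem": intermediate "encla", final "claen".

claen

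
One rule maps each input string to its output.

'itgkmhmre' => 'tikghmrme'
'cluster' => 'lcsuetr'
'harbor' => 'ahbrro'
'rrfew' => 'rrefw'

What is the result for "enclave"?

nelcvae

Rule — swap each adjacent pair of characters (1↔2, 3↔4, ...).
So "enclave" becomes "nelcvae".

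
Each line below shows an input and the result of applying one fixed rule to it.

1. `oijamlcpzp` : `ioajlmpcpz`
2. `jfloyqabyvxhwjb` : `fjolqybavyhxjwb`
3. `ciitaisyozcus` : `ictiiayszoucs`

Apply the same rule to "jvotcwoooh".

vjtowcooho

Looking at the pairs, the operation is to swap each adjacent pair of characters (1↔2, 3↔4, ...).
Applying that to "jvotcwoooh" gives "vjtowcooho".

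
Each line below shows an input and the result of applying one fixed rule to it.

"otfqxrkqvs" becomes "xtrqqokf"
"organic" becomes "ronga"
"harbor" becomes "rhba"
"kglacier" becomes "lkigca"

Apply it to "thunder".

In each case the input is transformed by: delete the last 2 characters, then sort the characters into reverse alphabetical order.
On "thunder": the first step gives "thund", and the second then gives "utnhd".

utnhd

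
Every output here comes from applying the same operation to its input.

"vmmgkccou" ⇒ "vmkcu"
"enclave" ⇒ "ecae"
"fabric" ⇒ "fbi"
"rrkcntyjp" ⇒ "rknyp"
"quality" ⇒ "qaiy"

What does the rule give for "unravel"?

urvl

Each output is the input with this applied: keep every other character starting from the first (positions 1st, 3rd, 5th, ...).
For "unravel" the result is "urvl".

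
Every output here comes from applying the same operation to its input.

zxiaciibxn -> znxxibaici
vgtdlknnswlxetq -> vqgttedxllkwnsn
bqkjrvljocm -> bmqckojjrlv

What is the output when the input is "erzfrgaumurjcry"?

The rule is to take characters alternately from the front and the back (1st, last, 2nd, 2nd-last, ...).
On "erzfrgaumurjcry" that produces "eyrrzcfjrrguamu".

eyrrzcfjrrguamu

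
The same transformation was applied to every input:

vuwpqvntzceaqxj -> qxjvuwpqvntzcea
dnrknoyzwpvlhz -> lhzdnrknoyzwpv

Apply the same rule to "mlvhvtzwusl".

uslmlvhvtzw

In each case the input is transformed by: move the last 3 characters to the front (rotate right by 3).
Applying that to "mlvhvtzwusl" gives "uslmlvhvtzw".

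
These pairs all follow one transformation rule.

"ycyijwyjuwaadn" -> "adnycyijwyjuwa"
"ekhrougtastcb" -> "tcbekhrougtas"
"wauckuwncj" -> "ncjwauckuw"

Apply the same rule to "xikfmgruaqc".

The transformation: move the last 3 characters to the front (rotate right by 3).
So "xikfmgruaqc" becomes "aqcxikfmgru".

aqcxikfmgru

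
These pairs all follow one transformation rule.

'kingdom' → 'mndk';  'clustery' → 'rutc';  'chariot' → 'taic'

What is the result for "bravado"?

oaab

The pattern: keep every other character starting from the first (positions 1st, 3rd, 5th, ...), then swap the first and last characters.
"bravado" → "baao" → "oaab".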